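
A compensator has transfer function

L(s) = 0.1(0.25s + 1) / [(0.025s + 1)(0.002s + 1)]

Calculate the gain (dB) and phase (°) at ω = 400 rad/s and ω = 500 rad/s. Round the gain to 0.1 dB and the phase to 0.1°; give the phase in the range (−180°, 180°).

ω = 400: -2.2 dB, -33.5°; ω = 500: -3.0 dB, -40.9°

At ω = 400 rad/s:
zero (1 + j400·0.25) = 1 + j100 → |·| ≈ 100, ∠ ≈ 89.43°
pole (1 + j400·0.025) = 1 + j10 → |·| ≈ 10.05, ∠ ≈ 84.29°
pole (1 + j400·0.002) = 1 + j0.8 → |·| ≈ 1.2806, ∠ ≈ 38.66°
|L| = 0.1 · 100 / (10.05 · 1.2806) ≈ 0.777
Gain = 20 log₁₀(0.777) ≈ -2.19 dB
∠L = (89.43°) − (84.29° + 38.66°) = -33.52°

At ω = 500 rad/s:
zero (1 + j500·0.25) = 1 + j125 → |·| ≈ 125, ∠ ≈ 89.54°
pole (1 + j500·0.025) = 1 + j12.5 → |·| ≈ 12.54, ∠ ≈ 85.43°
pole (1 + j500·0.002) = 1 + j1 → |·| ≈ 1.4142, ∠ ≈ 45.00°
|L| = 0.1 · 125 / (12.54 · 1.4142) ≈ 0.70486
Gain = 20 log₁₀(0.70486) ≈ -3.04 dB
∠L = (89.54°) − (85.43° + 45.00°) = -40.89°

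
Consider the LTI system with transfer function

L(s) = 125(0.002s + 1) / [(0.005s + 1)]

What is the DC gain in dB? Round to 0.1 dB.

41.9 dB

L(0) = 125 · 1 / 1 = 125
20 log₁₀(125) ≈ 41.94 dB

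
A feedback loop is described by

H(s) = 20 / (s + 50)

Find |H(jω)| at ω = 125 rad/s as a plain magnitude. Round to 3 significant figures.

Substitute s = j125:
Numerator: 20 = 20 + j0
Denominator: (j125) + 50 = 50 + j125
|N| = √(20² + 0²) ≈ 20, ∠N ≈ 0.00°
|D| = √(50² + 125²) ≈ 134.63, ∠D ≈ 68.20°
|H| = 20 / 134.63 ≈ 0.14856

0.149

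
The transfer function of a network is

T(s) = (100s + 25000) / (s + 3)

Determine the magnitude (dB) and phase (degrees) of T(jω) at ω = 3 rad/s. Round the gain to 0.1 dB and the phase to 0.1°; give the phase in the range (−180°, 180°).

Substitute s = j3:
Numerator: 100(j3) + 25000 = 25000 + j300
Denominator: (j3) + 3 = 3 + j3
|N| = √(25000² + 300²) ≈ 25002, ∠N ≈ 0.69°
|D| = √(3² + 3²) ≈ 4.2426, ∠D ≈ 45.00°
|T| = 25002 / 4.2426 ≈ 5893.1
Gain = 20 log₁₀(5893.1) ≈ 75.41 dB
∠T = 0.69° − 45.00° = -44.31°

75.4 dB, -44.3°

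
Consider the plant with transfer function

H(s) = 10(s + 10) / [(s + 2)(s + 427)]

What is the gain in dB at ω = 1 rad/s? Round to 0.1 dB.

-19.6 dB

At s = jω = j1:
zero (s+10): 10 + j1 → |·| = √(10²+1²) = √101 ≈ 10.05, ∠ = arctan(1/10) ≈ 5.71°
pole (s+2): 2 + j1 → |·| = √(2²+1²) = √5 ≈ 2.2361, ∠ = arctan(1/2) ≈ 26.57°
pole (s+427): 427 + j1 → |·| = √(427²+1²) = √182330 ≈ 427, ∠ = arctan(1/427) ≈ 0.13°
|H| = 10 · 10.05 / 954.81 ≈ 0.10526
Gain = 20 log₁₀(0.10526) ≈ -19.55 dB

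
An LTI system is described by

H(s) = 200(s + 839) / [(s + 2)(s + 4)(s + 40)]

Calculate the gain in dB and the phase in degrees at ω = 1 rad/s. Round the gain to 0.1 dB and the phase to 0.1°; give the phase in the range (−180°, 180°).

At s = jω = j1:
zero (s+839): 839 + j1 → |·| = √(839²+1²) = √703922 ≈ 839, ∠ = arctan(1/839) ≈ 0.07°
pole (s+2): 2 + j1 → |·| = √(2²+1²) = √5 ≈ 2.2361, ∠ = arctan(1/2) ≈ 26.57°
pole (s+4): 4 + j1 → |·| = √(4²+1²) = √17 ≈ 4.1231, ∠ = arctan(1/4) ≈ 14.04°
pole (s+40): 40 + j1 → |·| = √(40²+1²) = √1601 ≈ 40.012, ∠ = arctan(1/40) ≈ 1.43°
|H| = 200 · 839 / 368.9 ≈ 454.87
Gain = 20 log₁₀(454.87) ≈ 53.16 dB
∠H = 0.07° − 42.04° = -41.97°

53.2 dB, -42.0°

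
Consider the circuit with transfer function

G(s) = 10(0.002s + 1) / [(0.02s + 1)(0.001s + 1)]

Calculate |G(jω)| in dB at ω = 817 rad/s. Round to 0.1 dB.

-0.9 dB

At ω = 817 rad/s:
zero (1 + j817·0.002) = 1 + j1.634 → |·| ≈ 1.9157, ∠ ≈ 58.53°
pole (1 + j817·0.02) = 1 + j16.34 → |·| ≈ 16.371, ∠ ≈ 86.50°
pole (1 + j817·0.001) = 1 + j0.817 → |·| ≈ 1.2913, ∠ ≈ 39.25°
|G| = 10 · 1.9157 / (16.371 · 1.2913) ≈ 0.9062
Gain = 20 log₁₀(0.9062) ≈ -0.86 dB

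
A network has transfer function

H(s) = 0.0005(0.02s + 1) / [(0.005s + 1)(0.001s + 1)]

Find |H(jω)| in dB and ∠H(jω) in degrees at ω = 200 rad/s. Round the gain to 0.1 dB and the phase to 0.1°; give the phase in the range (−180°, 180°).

-56.9 dB, 19.7°

At ω = 200 rad/s:
zero (1 + j200·0.02) = 1 + j4 → |·| ≈ 4.1231, ∠ ≈ 75.96°
pole (1 + j200·0.005) = 1 + j1 → |·| ≈ 1.4142, ∠ ≈ 45.00°
pole (1 + j200·0.001) = 1 + j0.2 → |·| ≈ 1.0198, ∠ ≈ 11.31°
|H| = 0.0005 · 4.1231 / (1.4142 · 1.0198) ≈ 0.0014294
Gain = 20 log₁₀(0.0014294) ≈ -56.90 dB
∠H = (75.96°) − (45.00° + 11.31°) = 19.65°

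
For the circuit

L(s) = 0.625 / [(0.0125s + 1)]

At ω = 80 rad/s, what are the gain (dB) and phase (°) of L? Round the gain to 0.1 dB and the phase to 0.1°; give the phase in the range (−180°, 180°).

At ω = 80 rad/s:
pole (1 + j80·0.0125) = 1 + j1 → |·| ≈ 1.4142, ∠ ≈ 45.00°
|L| = 0.625 · 1 / (1.4142) ≈ 0.44195
Gain = 20 log₁₀(0.44195) ≈ -7.09 dB
∠L = (0°) − (45.00°) = -45.00°

-7.1 dB, -45.0°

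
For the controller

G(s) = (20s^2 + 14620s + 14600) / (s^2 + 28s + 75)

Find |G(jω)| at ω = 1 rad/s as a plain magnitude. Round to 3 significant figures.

Substitute s = j1:
Numerator: 20(j1)^2 + 14620(j1) + 14600 = 14580 + j14620
Denominator: (j1)^2 + 28(j1) + 75 = 74 + j28
|N| = √(14580² + 14620²) ≈ 20648, ∠N ≈ 45.08°
|D| = √(74² + 28²) ≈ 79.12, ∠D ≈ 20.73°
|G| = 20648 / 79.12 ≈ 260.97

261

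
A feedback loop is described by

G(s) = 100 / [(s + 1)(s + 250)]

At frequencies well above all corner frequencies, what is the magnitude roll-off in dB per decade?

Each pole contributes −20 dB/decade at high frequency; each zero contributes +20 dB/decade.
Net: 0 zero(s) − 2 pole(s) → -40 dB/decade.

-40 dB/decade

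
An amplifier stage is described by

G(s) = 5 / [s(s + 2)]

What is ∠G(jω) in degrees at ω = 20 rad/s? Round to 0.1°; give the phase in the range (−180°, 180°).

At s = jω = j20:
pole (s+2): 2 + j20 → |·| = √(2²+20²) = √404 ≈ 20.1, ∠ = arctan(20/2) ≈ 84.29°
pole at origin: |s| = 20, ∠ = 90.00° (in denominator)
∠G = 0.00° − 174.29° = -174.29°

-174.3°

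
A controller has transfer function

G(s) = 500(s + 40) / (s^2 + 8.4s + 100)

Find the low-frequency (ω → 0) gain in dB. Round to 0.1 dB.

46.0 dB

G(0) = 500·40 / 100 = 200
20 log₁₀(200) ≈ 46.02 dB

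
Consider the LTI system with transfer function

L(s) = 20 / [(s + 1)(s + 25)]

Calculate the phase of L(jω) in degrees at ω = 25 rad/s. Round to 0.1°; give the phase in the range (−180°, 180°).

At s = jω = j25:
pole (s+1): 1 + j25 → |·| = √(1²+25²) = √626 ≈ 25.02, ∠ = arctan(25/1) ≈ 87.71°
pole (s+25): 25 + j25 → |·| = √(25²+25²) = √1250 ≈ 35.355, ∠ = arctan(25/25) ≈ 45.00°
∠L = 0.00° − 132.71° = -132.71°

-132.7°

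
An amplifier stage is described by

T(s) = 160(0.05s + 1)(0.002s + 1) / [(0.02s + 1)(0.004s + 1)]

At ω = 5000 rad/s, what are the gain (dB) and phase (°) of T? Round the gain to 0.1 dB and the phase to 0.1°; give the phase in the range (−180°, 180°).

At ω = 5000 rad/s:
zero (1 + j5000·0.05) = 1 + j250 → |·| ≈ 250, ∠ ≈ 89.77°
zero (1 + j5000·0.002) = 1 + j10 → |·| ≈ 10.05, ∠ ≈ 84.29°
pole (1 + j5000·0.02) = 1 + j100 → |·| ≈ 100, ∠ ≈ 89.43°
pole (1 + j5000·0.004) = 1 + j20 → |·| ≈ 20.025, ∠ ≈ 87.14°
|T| = 160 · 250 · 10.05 / (100 · 20.025) ≈ 200.75
Gain = 20 log₁₀(200.75) ≈ 46.05 dB
∠T = (89.77° + 84.29°) − (89.43° + 87.14°) = -2.51°

46.1 dB, -2.5°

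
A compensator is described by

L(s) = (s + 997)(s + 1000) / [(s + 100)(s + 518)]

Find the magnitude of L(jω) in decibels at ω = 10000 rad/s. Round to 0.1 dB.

At s = jω = j10000:
zero (s+997): 997 + j10000 → |·| = √(997²+10000²) = √100994009 ≈ 10050, ∠ = arctan(10000/997) ≈ 84.31°
zero (s+1000): 1000 + j10000 → |·| = √(1000²+10000²) = √101000000 ≈ 10050, ∠ = arctan(10000/1000) ≈ 84.29°
pole (s+100): 100 + j10000 → |·| = √(100²+10000²) = √100010000 ≈ 10000, ∠ = arctan(10000/100) ≈ 89.43°
pole (s+518): 518 + j10000 → |·| = √(518²+10000²) = √100268324 ≈ 10013, ∠ = arctan(10000/518) ≈ 87.03°
|L| = 1 · 1.01e+08 / 1.0013e+08 ≈ 1.0087
Gain = 20 log₁₀(1.0087) ≈ 0.08 dB

0.1 dB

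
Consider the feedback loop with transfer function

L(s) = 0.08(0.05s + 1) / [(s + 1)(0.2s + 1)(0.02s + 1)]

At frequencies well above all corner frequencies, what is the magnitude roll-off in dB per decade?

Each pole contributes −20 dB/decade at high frequency; each zero contributes +20 dB/decade.
Net: 1 zero(s) − 3 pole(s) → -40 dB/decade.

-40 dB/decade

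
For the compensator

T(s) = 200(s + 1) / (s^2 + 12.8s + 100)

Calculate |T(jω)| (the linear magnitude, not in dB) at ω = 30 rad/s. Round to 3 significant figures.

6.77

At s = jω = j30:
zero (s+1): 1 + j30 → |·| = √(1²+30²) = √901 ≈ 30.017, ∠ = arctan(30/1) ≈ 88.09°
quadratic: (j30)² + 12.8·j30 + 100 = -800 + j384 → |·| ≈ 887.39, ∠ ≈ 154.36°
|T| = 200 · 30.017 / 887.39 ≈ 6.7652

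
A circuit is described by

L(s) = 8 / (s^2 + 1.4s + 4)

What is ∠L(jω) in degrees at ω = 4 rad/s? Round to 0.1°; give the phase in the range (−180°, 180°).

-155.0°

At s = jω = j4:
quadratic: (j4)² + 1.4·j4 + 4 = -12 + j5.6 → |·| ≈ 13.242, ∠ ≈ 154.98°
∠L = 0.00° − 154.98° = -154.98°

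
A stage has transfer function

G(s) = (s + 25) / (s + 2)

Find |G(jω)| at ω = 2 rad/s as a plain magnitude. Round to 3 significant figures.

At s = jω = j2:
zero (s+25): 25 + j2 → |·| = √(25²+2²) = √629 ≈ 25.08, ∠ = arctan(2/25) ≈ 4.57°
pole (s+2): 2 + j2 → |·| = √(2²+2²) = √8 ≈ 2.8284, ∠ = arctan(2/2) ≈ 45.00°
|G| = 1 · 25.08 / 2.8284 ≈ 8.8672

8.87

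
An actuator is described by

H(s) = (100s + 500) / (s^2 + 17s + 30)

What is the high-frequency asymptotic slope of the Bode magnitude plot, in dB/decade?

Each pole contributes −20 dB/decade at high frequency; each zero contributes +20 dB/decade.
Net: 1 zero(s) − 2 pole(s) → -20 dB/decade.

-20 dB/decade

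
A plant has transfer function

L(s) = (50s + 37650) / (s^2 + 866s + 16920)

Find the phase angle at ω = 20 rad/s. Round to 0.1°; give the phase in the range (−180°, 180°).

-44.8°

Substitute s = j20:
Numerator: 50(j20) + 37650 = 37650 + j1000
Denominator: (j20)^2 + 866(j20) + 16920 = 16520 + j17320
|N| = √(37650² + 1000²) ≈ 37663, ∠N ≈ 1.52°
|D| = √(16520² + 17320²) ≈ 23935, ∠D ≈ 46.35°
∠L = 1.52° − 46.35° = -44.83°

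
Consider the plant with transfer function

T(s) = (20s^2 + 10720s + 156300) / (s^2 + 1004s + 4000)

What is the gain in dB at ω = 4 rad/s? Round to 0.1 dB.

29.1 dB

Substitute s = j4:
Numerator: 20(j4)^2 + 10720(j4) + 156300 = 155980 + j42880
Denominator: (j4)^2 + 1004(j4) + 4000 = 3984 + j4016
|N| = √(155980² + 42880²) ≈ 1.6177e+05, ∠N ≈ 15.37°
|D| = √(3984² + 4016²) ≈ 5656.9, ∠D ≈ 45.23°
|T| = 1.6177e+05 / 5656.9 ≈ 28.597
Gain = 20 log₁₀(28.597) ≈ 29.13 dB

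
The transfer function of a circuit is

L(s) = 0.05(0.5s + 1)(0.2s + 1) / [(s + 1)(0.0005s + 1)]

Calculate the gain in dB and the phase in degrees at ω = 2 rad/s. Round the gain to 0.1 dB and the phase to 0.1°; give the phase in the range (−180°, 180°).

At ω = 2 rad/s:
zero (1 + j2·0.5) = 1 + j1 → |·| ≈ 1.4142, ∠ ≈ 45.00°
zero (1 + j2·0.2) = 1 + j0.4 → |·| ≈ 1.077, ∠ ≈ 21.80°
pole (1 + j2·1) = 1 + j2 → |·| ≈ 2.2361, ∠ ≈ 63.43°
pole (1 + j2·0.0005) = 1 + j0.001 → |·| ≈ 1, ∠ ≈ 0.06°
|L| = 0.05 · 1.4142 · 1.077 / (2.2361 · 1) ≈ 0.034057
Gain = 20 log₁₀(0.034057) ≈ -29.36 dB
∠L = (45.00° + 21.80°) − (63.43° + 0.06°) = 3.31°

-29.4 dB, 3.3°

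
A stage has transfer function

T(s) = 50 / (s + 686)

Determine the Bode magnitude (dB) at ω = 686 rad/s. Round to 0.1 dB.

Substitute s = j686:
Numerator: 50 = 50 + j0
Denominator: (j686) + 686 = 686 + j686
|N| = √(50² + 0²) ≈ 50, ∠N ≈ 0.00°
|D| = √(686² + 686²) ≈ 970.15, ∠D ≈ 45.00°
|T| = 50 / 970.15 ≈ 0.051538
Gain = 20 log₁₀(0.051538) ≈ -25.76 dB

-25.8 dB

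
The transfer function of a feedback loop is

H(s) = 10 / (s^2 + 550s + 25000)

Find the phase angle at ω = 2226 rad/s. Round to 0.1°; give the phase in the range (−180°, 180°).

Substitute s = j2226:
Numerator: 10 = 10 + j0
Denominator: (j2226)^2 + 550(j2226) + 25000 = -4930076 + j1224300
|N| = √(10² + 0²) ≈ 10, ∠N ≈ 0.00°
|D| = √(4930076² + 1224300²) ≈ 5.0798e+06, ∠D ≈ 166.05°
∠H = 0.00° − 166.05° = -166.05°

-166.1°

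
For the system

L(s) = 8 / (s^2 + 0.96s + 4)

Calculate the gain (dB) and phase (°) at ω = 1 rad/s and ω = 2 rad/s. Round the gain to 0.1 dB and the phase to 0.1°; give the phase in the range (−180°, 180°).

At s = jω = j1:
quadratic: (j1)² + 0.96·j1 + 4 = 3 + j0.96 → |·| ≈ 3.1499, ∠ ≈ 17.74°
|L| = 8 / 3.1499 ≈ 2.5398
Gain = 20 log₁₀(2.5398) ≈ 8.10 dB
∠L = 0.00° − 17.74° = -17.74°

At s = jω = j2:
quadratic: (j2)² + 0.96·j2 + 4 = 0 + j1.92 → |·| ≈ 1.92, ∠ ≈ 90.00°
|L| = 8 / 1.92 ≈ 4.1667
Gain = 20 log₁₀(4.1667) ≈ 12.40 dB
∠L = 0.00° − 90.00° = -90.00°

ω = 1: 8.1 dB, -17.7°; ω = 2: 12.4 dB, -90.0°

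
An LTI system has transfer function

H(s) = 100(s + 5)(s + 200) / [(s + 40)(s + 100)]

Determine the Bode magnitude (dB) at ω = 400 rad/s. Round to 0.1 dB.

At s = jω = j400:
zero (s+5): 5 + j400 → |·| = √(5²+400²) = √160025 ≈ 400.03, ∠ = arctan(400/5) ≈ 89.28°
zero (s+200): 200 + j400 → |·| = √(200²+400²) = √200000 ≈ 447.21, ∠ = arctan(400/200) ≈ 63.43°
pole (s+40): 40 + j400 → |·| = √(40²+400²) = √161600 ≈ 402, ∠ = arctan(400/40) ≈ 84.29°
pole (s+100): 100 + j400 → |·| = √(100²+400²) = √170000 ≈ 412.31, ∠ = arctan(400/100) ≈ 75.96°
|H| = 100 · 1.789e+05 / 1.6575e+05 ≈ 107.93
Gain = 20 log₁₀(107.93) ≈ 40.66 dB

40.7 dB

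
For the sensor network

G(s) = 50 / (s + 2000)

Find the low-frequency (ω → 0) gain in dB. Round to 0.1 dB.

G(0) = 50 / (2000) = 0.025
20 log₁₀(0.025) ≈ -32.04 dB

-32.0 dB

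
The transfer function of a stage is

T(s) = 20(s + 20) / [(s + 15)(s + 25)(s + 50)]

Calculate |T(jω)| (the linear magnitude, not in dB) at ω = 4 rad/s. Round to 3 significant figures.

0.0207

At s = jω = j4:
zero (s+20): 20 + j4 → |·| = √(20²+4²) = √416 ≈ 20.396, ∠ = arctan(4/20) ≈ 11.31°
pole (s+15): 15 + j4 → |·| = √(15²+4²) = √241 ≈ 15.524, ∠ = arctan(4/15) ≈ 14.93°
pole (s+25): 25 + j4 → |·| = √(25²+4²) = √641 ≈ 25.318, ∠ = arctan(4/25) ≈ 9.09°
pole (s+50): 50 + j4 → |·| = √(50²+4²) = √2516 ≈ 50.16, ∠ = arctan(4/50) ≈ 4.57°
|T| = 20 · 20.396 / 19715 ≈ 0.020691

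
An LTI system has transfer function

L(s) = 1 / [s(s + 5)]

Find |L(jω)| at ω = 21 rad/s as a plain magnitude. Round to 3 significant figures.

0.00221

At s = jω = j21:
pole (s+5): 5 + j21 → |·| = √(5²+21²) = √466 ≈ 21.587, ∠ = arctan(21/5) ≈ 76.61°
pole at origin: |s| = 21, ∠ = 90.00° (in denominator)
|L| = 1 / 453.33 ≈ 0.0022059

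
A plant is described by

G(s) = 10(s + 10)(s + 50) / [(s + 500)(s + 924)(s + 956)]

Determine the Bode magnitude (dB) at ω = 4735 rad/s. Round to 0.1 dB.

-53.9 dB

At s = jω = j4735:
zero (s+10): 10 + j4735 → |·| = √(10²+4735²) = √22420325 ≈ 4735, ∠ = arctan(4735/10) ≈ 89.88°
zero (s+50): 50 + j4735 → |·| = √(50²+4735²) = √22422725 ≈ 4735.3, ∠ = arctan(4735/50) ≈ 89.39°
pole (s+500): 500 + j4735 → |·| = √(500²+4735²) = √22670225 ≈ 4761.3, ∠ = arctan(4735/500) ≈ 83.97°
pole (s+924): 924 + j4735 → |·| = √(924²+4735²) = √23274001 ≈ 4824.3, ∠ = arctan(4735/924) ≈ 78.96°
pole (s+956): 956 + j4735 → |·| = √(956²+4735²) = √23334161 ≈ 4830.5, ∠ = arctan(4735/956) ≈ 78.59°
|G| = 10 · 2.2422e+07 / 1.1096e+11 ≈ 0.0020207
Gain = 20 log₁₀(0.0020207) ≈ -53.89 dB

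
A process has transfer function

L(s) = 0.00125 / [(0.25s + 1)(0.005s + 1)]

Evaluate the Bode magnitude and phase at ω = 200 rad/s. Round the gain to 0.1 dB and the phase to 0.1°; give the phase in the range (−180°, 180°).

-95.1 dB, -133.9°

At ω = 200 rad/s:
pole (1 + j200·0.25) = 1 + j50 → |·| ≈ 50.01, ∠ ≈ 88.85°
pole (1 + j200·0.005) = 1 + j1 → |·| ≈ 1.4142, ∠ ≈ 45.00°
|L| = 0.00125 · 1 / (50.01 · 1.4142) ≈ 1.7674e-05
Gain = 20 log₁₀(1.7674e-05) ≈ -95.05 dB
∠L = (0°) − (88.85° + 45.00°) = -133.85°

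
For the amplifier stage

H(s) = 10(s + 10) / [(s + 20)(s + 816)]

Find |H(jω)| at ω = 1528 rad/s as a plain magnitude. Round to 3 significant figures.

At s = jω = j1528:
zero (s+10): 10 + j1528 → |·| = √(10²+1528²) = √2334884 ≈ 1528, ∠ = arctan(1528/10) ≈ 89.63°
pole (s+20): 20 + j1528 → |·| = √(20²+1528²) = √2335184 ≈ 1528.1, ∠ = arctan(1528/20) ≈ 89.25°
pole (s+816): 816 + j1528 → |·| = √(816²+1528²) = √3000640 ≈ 1732.2, ∠ = arctan(1528/816) ≈ 61.90°
|H| = 10 · 1528 / 2.647e+06 ≈ 0.0057726

0.00577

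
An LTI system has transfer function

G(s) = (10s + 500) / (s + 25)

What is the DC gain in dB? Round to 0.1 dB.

26.0 dB

G(0) = 500 / 25 = 20
20 log₁₀(20) ≈ 26.02 dB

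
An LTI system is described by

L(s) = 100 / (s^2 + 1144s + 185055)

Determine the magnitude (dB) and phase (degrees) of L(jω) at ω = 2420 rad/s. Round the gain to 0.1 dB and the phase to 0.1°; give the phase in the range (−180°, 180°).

Substitute s = j2420:
Numerator: 100 = 100 + j0
Denominator: (j2420)^2 + 1144(j2420) + 185055 = -5671345 + j2768480
|N| = √(100² + 0²) ≈ 100, ∠N ≈ 0.00°
|D| = √(5671345² + 2768480²) ≈ 6.311e+06, ∠D ≈ 153.98°
|L| = 100 / 6.311e+06 ≈ 1.5845e-05
Gain = 20 log₁₀(1.5845e-05) ≈ -96.00 dB
∠L = 0.00° − 153.98° = -153.98°

-96.0 dB, -154.0°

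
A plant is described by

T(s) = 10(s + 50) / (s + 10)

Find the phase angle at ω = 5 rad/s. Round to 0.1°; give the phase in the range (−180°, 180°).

-20.9°

At s = jω = j5:
zero (s+50): 50 + j5 → |·| = √(50²+5²) = √2525 ≈ 50.249, ∠ = arctan(5/50) ≈ 5.71°
pole (s+10): 10 + j5 → |·| = √(10²+5²) = √125 ≈ 11.18, ∠ = arctan(5/10) ≈ 26.57°
∠T = 5.71° − 26.57° = -20.86°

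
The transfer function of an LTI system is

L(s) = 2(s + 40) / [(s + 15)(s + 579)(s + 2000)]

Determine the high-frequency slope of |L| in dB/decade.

Each pole contributes −20 dB/decade at high frequency; each zero contributes +20 dB/decade.
Net: 1 zero(s) − 3 pole(s) → -40 dB/decade.

-40 dB/decade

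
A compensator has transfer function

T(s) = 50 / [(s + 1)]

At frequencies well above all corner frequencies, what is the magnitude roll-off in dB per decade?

Each pole contributes −20 dB/decade at high frequency; each zero contributes +20 dB/decade.
Net: 0 zero(s) − 1 pole(s) → -20 dB/decade.

-20 dB/decade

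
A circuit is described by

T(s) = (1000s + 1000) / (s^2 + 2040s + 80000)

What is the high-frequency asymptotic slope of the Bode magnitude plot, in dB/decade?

Each pole contributes −20 dB/decade at high frequency; each zero contributes +20 dB/decade.
Net: 1 zero(s) − 2 pole(s) → -20 dB/decade.

-20 dB/decade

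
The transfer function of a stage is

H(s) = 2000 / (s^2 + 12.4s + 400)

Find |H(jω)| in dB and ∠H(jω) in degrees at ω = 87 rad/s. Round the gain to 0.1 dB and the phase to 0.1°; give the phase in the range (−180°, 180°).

At s = jω = j87:
quadratic: (j87)² + 12.4·j87 + 400 = -7169 + j1078.8 → |·| ≈ 7249.7, ∠ ≈ 171.44°
|H| = 2000 / 7249.7 ≈ 0.27587
Gain = 20 log₁₀(0.27587) ≈ -11.19 dB
∠H = 0.00° − 171.44° = -171.44°

-11.2 dB, -171.4°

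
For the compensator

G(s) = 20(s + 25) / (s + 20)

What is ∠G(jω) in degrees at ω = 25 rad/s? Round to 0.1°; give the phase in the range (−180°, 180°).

At s = jω = j25:
zero (s+25): 25 + j25 → |·| = √(25²+25²) = √1250 ≈ 35.355, ∠ = arctan(25/25) ≈ 45.00°
pole (s+20): 20 + j25 → |·| = √(20²+25²) = √1025 ≈ 32.016, ∠ = arctan(25/20) ≈ 51.34°
∠G = 45.00° − 51.34° = -6.34°

-6.3°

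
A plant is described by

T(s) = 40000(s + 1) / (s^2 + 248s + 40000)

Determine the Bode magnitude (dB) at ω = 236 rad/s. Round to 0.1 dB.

At s = jω = j236:
zero (s+1): 1 + j236 → |·| = √(1²+236²) = √55697 ≈ 236, ∠ = arctan(236/1) ≈ 89.76°
quadratic: (j236)² + 248·j236 + 40000 = -15696 + j58528 → |·| ≈ 60596, ∠ ≈ 105.01°
|T| = 40000 · 236 / 60596 ≈ 155.79
Gain = 20 log₁₀(155.79) ≈ 43.85 dB

43.9 dB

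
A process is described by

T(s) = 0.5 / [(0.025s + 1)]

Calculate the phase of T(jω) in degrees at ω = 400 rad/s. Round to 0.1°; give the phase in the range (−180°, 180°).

At ω = 400 rad/s:
pole (1 + j400·0.025) = 1 + j10 → |·| ≈ 10.05, ∠ ≈ 84.29°
∠T = (0°) − (84.29°) = -84.29°

-84.3°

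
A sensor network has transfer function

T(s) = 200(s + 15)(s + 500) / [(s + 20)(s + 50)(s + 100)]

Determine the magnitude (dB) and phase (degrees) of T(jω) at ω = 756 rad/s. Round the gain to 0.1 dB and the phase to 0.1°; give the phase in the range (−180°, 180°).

-10.1 dB, -111.8°

At s = jω = j756:
zero (s+15): 15 + j756 → |·| = √(15²+756²) = √571761 ≈ 756.15, ∠ = arctan(756/15) ≈ 88.86°
zero (s+500): 500 + j756 → |·| = √(500²+756²) = √821536 ≈ 906.39, ∠ = arctan(756/500) ≈ 56.52°
pole (s+20): 20 + j756 → |·| = √(20²+756²) = √571936 ≈ 756.26, ∠ = arctan(756/20) ≈ 88.48°
pole (s+50): 50 + j756 → |·| = √(50²+756²) = √574036 ≈ 757.65, ∠ = arctan(756/50) ≈ 86.22°
pole (s+100): 100 + j756 → |·| = √(100²+756²) = √581536 ≈ 762.59, ∠ = arctan(756/100) ≈ 82.46°
|T| = 200 · 6.8537e+05 / 4.3695e+08 ≈ 0.31371
Gain = 20 log₁₀(0.31371) ≈ -10.07 dB
∠T = 145.38° − 257.16° = -111.78°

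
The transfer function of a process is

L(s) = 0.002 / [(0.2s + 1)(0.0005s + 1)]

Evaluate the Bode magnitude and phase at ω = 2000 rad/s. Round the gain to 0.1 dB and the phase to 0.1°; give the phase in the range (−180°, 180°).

-109.0 dB, -134.9°

At ω = 2000 rad/s:
pole (1 + j2000·0.2) = 1 + j400 → |·| ≈ 400, ∠ ≈ 89.86°
pole (1 + j2000·0.0005) = 1 + j1 → |·| ≈ 1.4142, ∠ ≈ 45.00°
|L| = 0.002 · 1 / (400 · 1.4142) ≈ 3.5356e-06
Gain = 20 log₁₀(3.5356e-06) ≈ -109.03 dB
∠L = (0°) − (89.86° + 45.00°) = -134.86°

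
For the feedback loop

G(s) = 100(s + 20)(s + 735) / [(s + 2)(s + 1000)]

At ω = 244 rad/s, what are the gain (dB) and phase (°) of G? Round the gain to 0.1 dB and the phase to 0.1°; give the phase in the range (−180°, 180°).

At s = jω = j244:
zero (s+20): 20 + j244 → |·| = √(20²+244²) = √59936 ≈ 244.82, ∠ = arctan(244/20) ≈ 85.31°
zero (s+735): 735 + j244 → |·| = √(735²+244²) = √599761 ≈ 774.44, ∠ = arctan(244/735) ≈ 18.36°
pole (s+2): 2 + j244 → |·| = √(2²+244²) = √59540 ≈ 244.01, ∠ = arctan(244/2) ≈ 89.53°
pole (s+1000): 1000 + j244 → |·| = √(1000²+244²) = √1059536 ≈ 1029.3, ∠ = arctan(244/1000) ≈ 13.71°
|G| = 100 · 1.896e+05 / 2.5116e+05 ≈ 75.49
Gain = 20 log₁₀(75.49) ≈ 37.56 dB
∠G = 103.67° − 103.24° = 0.43°

37.6 dB, 0.4°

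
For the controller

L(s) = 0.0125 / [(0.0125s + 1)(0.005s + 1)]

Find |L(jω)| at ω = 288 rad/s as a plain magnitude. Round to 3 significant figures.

At ω = 288 rad/s:
pole (1 + j288·0.0125) = 1 + j3.6 → |·| ≈ 3.7363, ∠ ≈ 74.48°
pole (1 + j288·0.005) = 1 + j1.44 → |·| ≈ 1.7532, ∠ ≈ 55.22°
|L| = 0.0125 · 1 / (3.7363 · 1.7532) ≈ 0.0019083

0.00191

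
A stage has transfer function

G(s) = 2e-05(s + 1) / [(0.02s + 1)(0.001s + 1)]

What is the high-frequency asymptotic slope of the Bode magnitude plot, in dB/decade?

Each pole contributes −20 dB/decade at high frequency; each zero contributes +20 dB/decade.
Net: 1 zero(s) − 2 pole(s) → -20 dB/decade.

-20 dB/decade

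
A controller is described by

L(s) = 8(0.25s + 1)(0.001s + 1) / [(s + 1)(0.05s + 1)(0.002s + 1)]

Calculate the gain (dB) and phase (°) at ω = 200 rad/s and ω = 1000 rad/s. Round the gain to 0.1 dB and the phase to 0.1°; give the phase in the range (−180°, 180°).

At ω = 200 rad/s:
zero (1 + j200·0.25) = 1 + j50 → |·| ≈ 50.01, ∠ ≈ 88.85°
zero (1 + j200·0.001) = 1 + j0.2 → |·| ≈ 1.0198, ∠ ≈ 11.31°
pole (1 + j200·1) = 1 + j200 → |·| ≈ 200, ∠ ≈ 89.71°
pole (1 + j200·0.05) = 1 + j10 → |·| ≈ 10.05, ∠ ≈ 84.29°
pole (1 + j200·0.002) = 1 + j0.4 → |·| ≈ 1.077, ∠ ≈ 21.80°
|L| = 8 · 50.01 · 1.0198 / (200 · 10.05 · 1.077) ≈ 0.18847
Gain = 20 log₁₀(0.18847) ≈ -14.50 dB
∠L = (88.85° + 11.31°) − (89.71° + 84.29° + 21.80°) = -95.64°

At ω = 1000 rad/s:
zero (1 + j1000·0.25) = 1 + j250 → |·| ≈ 250, ∠ ≈ 89.77°
zero (1 + j1000·0.001) = 1 + j1 → |·| ≈ 1.4142, ∠ ≈ 45.00°
pole (1 + j1000·1) = 1 + j1000 → |·| ≈ 1000, ∠ ≈ 89.94°
pole (1 + j1000·0.05) = 1 + j50 → |·| ≈ 50.01, ∠ ≈ 88.85°
pole (1 + j1000·0.002) = 1 + j2 → |·| ≈ 2.2361, ∠ ≈ 63.43°
|L| = 8 · 250 · 1.4142 / (1000 · 50.01 · 2.2361) ≈ 0.025293
Gain = 20 log₁₀(0.025293) ≈ -31.94 dB
∠L = (89.77° + 45.00°) − (89.94° + 88.85° + 63.43°) = -107.45°

ω = 200: -14.5 dB, -95.6°; ω = 1000: -31.9 dB, -107.5°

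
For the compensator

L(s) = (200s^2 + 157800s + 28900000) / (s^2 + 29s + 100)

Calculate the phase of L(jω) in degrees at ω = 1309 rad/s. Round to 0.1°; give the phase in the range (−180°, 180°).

Substitute s = j1309:
Numerator: 200(j1309)^2 + 157800(j1309) + 28900000 = -313796200 + j206560200
Denominator: (j1309)^2 + 29(j1309) + 100 = -1713381 + j37961
|N| = √(313796200² + 206560200²) ≈ 3.7568e+08, ∠N ≈ 146.64°
|D| = √(1713381² + 37961²) ≈ 1.7138e+06, ∠D ≈ 178.73°
∠L = 146.64° − 178.73° = -32.09°

-32.1°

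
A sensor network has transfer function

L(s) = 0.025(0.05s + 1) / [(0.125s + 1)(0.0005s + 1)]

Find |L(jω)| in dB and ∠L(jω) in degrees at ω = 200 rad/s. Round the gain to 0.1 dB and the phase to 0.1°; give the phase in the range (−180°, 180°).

At ω = 200 rad/s:
zero (1 + j200·0.05) = 1 + j10 → |·| ≈ 10.05, ∠ ≈ 84.29°
pole (1 + j200·0.125) = 1 + j25 → |·| ≈ 25.02, ∠ ≈ 87.71°
pole (1 + j200·0.0005) = 1 + j0.1 → |·| ≈ 1.005, ∠ ≈ 5.71°
|L| = 0.025 · 10.05 / (25.02 · 1.005) ≈ 0.009992
Gain = 20 log₁₀(0.009992) ≈ -40.01 dB
∠L = (84.29°) − (87.71° + 5.71°) = -9.13°

-40.0 dB, -9.1°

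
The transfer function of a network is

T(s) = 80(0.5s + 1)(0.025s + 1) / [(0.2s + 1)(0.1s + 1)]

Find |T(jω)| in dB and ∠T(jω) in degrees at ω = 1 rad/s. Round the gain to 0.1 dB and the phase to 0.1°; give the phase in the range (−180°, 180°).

At ω = 1 rad/s:
zero (1 + j1·0.5) = 1 + j0.5 → |·| ≈ 1.118, ∠ ≈ 26.57°
zero (1 + j1·0.025) = 1 + j0.025 → |·| ≈ 1.0003, ∠ ≈ 1.43°
pole (1 + j1·0.2) = 1 + j0.2 → |·| ≈ 1.0198, ∠ ≈ 11.31°
pole (1 + j1·0.1) = 1 + j0.1 → |·| ≈ 1.005, ∠ ≈ 5.71°
|T| = 80 · 1.118 · 1.0003 / (1.0198 · 1.005) ≈ 87.293
Gain = 20 log₁₀(87.293) ≈ 38.82 dB
∠T = (26.57° + 1.43°) − (11.31° + 5.71°) = 10.98°

38.8 dB, 11.0°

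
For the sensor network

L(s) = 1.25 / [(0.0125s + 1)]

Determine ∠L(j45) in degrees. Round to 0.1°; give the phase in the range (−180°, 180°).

At ω = 45 rad/s:
pole (1 + j45·0.0125) = 1 + j0.5625 → |·| ≈ 1.1473, ∠ ≈ 29.36°
∠L = (0°) − (29.36°) = -29.36°

-29.4°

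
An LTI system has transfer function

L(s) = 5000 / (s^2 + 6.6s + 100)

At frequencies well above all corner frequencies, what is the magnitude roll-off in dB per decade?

-40 dB/decade

Each pole contributes −20 dB/decade at high frequency; each zero contributes +20 dB/decade.
Net: 0 zero(s) − 2 pole(s) → -40 dB/decade.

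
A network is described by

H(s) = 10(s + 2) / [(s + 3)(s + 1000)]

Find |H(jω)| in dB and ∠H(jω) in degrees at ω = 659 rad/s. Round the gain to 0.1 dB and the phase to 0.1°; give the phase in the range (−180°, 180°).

At s = jω = j659:
zero (s+2): 2 + j659 → |·| = √(2²+659²) = √434285 ≈ 659, ∠ = arctan(659/2) ≈ 89.83°
pole (s+3): 3 + j659 → |·| = √(3²+659²) = √434290 ≈ 659.01, ∠ = arctan(659/3) ≈ 89.74°
pole (s+1000): 1000 + j659 → |·| = √(1000²+659²) = √1434281 ≈ 1197.6, ∠ = arctan(659/1000) ≈ 33.38°
|H| = 10 · 659 / 7.8923e+05 ≈ 0.0083499
Gain = 20 log₁₀(0.0083499) ≈ -41.57 dB
∠H = 89.83° − 123.12° = -33.29°

-41.6 dB, -33.3°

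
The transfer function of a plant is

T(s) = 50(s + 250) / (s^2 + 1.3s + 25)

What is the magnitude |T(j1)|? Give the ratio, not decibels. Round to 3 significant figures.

520

At s = jω = j1:
zero (s+250): 250 + j1 → |·| = √(250²+1²) = √62501 ≈ 250, ∠ = arctan(1/250) ≈ 0.23°
quadratic: (j1)² + 1.3·j1 + 25 = 24 + j1.3 → |·| ≈ 24.035, ∠ ≈ 3.10°
|T| = 50 · 250 / 24.035 ≈ 520.07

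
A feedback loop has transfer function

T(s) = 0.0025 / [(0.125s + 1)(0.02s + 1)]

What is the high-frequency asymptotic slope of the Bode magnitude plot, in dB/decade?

Each pole contributes −20 dB/decade at high frequency; each zero contributes +20 dB/decade.
Net: 0 zero(s) − 2 pole(s) → -40 dB/decade.

-40 dB/decade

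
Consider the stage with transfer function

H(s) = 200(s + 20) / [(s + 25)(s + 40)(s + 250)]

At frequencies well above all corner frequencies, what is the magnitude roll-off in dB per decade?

-40 dB/decade

Each pole contributes −20 dB/decade at high frequency; each zero contributes +20 dB/decade.
Net: 1 zero(s) − 3 pole(s) → -40 dB/decade.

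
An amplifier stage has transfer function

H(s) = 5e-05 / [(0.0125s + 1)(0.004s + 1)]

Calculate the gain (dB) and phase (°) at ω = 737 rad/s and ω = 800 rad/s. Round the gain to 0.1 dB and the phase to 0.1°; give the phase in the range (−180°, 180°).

At ω = 737 rad/s:
pole (1 + j737·0.0125) = 1 + j9.2125 → |·| ≈ 9.2666, ∠ ≈ 83.80°
pole (1 + j737·0.004) = 1 + j2.948 → |·| ≈ 3.113, ∠ ≈ 71.26°
|H| = 5e-05 · 1 / (9.2666 · 3.113) ≈ 1.7333e-06
Gain = 20 log₁₀(1.7333e-06) ≈ -115.22 dB
∠H = (0°) − (83.80° + 71.26°) = -155.06°

At ω = 800 rad/s:
pole (1 + j800·0.0125) = 1 + j10 → |·| ≈ 10.05, ∠ ≈ 84.29°
pole (1 + j800·0.004) = 1 + j3.2 → |·| ≈ 3.3526, ∠ ≈ 72.65°
|H| = 5e-05 · 1 / (10.05 · 3.3526) ≈ 1.484e-06
Gain = 20 log₁₀(1.484e-06) ≈ -116.57 dB
∠H = (0°) − (84.29° + 72.65°) = -156.94°

ω = 737: -115.2 dB, -155.1°; ω = 800: -116.6 dB, -156.9°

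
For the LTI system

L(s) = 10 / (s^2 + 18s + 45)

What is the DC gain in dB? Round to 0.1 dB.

L(0) = 10 / 45 ≈ 0.22222
20 log₁₀(0.22222) ≈ -13.06 dB

-13.1 dB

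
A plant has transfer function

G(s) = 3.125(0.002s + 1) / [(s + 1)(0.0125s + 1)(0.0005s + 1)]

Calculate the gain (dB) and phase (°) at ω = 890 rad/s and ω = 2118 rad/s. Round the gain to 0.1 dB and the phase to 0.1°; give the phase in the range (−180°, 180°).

ω = 890: -64.6 dB, -138.1°; ω = 2118: -75.6 dB, -147.7°

At ω = 890 rad/s:
zero (1 + j890·0.002) = 1 + j1.78 → |·| ≈ 2.0417, ∠ ≈ 60.67°
pole (1 + j890·1) = 1 + j890 → |·| ≈ 890, ∠ ≈ 89.94°
pole (1 + j890·0.0125) = 1 + j11.125 → |·| ≈ 11.17, ∠ ≈ 84.86°
pole (1 + j890·0.0005) = 1 + j0.445 → |·| ≈ 1.0945, ∠ ≈ 23.99°
|G| = 3.125 · 2.0417 / (890 · 11.17 · 1.0945) ≈ 0.00058639
Gain = 20 log₁₀(0.00058639) ≈ -64.64 dB
∠G = (60.67°) − (89.94° + 84.86° + 23.99°) = -138.12°

At ω = 2118 rad/s:
zero (1 + j2118·0.002) = 1 + j4.236 → |·| ≈ 4.3524, ∠ ≈ 76.72°
pole (1 + j2118·1) = 1 + j2118 → |·| ≈ 2118, ∠ ≈ 89.97°
pole (1 + j2118·0.0125) = 1 + j26.475 → |·| ≈ 26.494, ∠ ≈ 87.84°
pole (1 + j2118·0.0005) = 1 + j1.059 → |·| ≈ 1.4565, ∠ ≈ 46.64°
|G| = 3.125 · 4.3524 / (2118 · 26.494 · 1.4565) ≈ 0.00016642
Gain = 20 log₁₀(0.00016642) ≈ -75.58 dB
∠G = (76.72°) − (89.97° + 87.84° + 46.64°) = -147.73°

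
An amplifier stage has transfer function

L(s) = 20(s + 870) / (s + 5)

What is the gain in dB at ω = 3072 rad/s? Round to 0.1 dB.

26.4 dB

At s = jω = j3072:
zero (s+870): 870 + j3072 → |·| = √(870²+3072²) = √10194084 ≈ 3192.8, ∠ = arctan(3072/870) ≈ 74.19°
pole (s+5): 5 + j3072 → |·| = √(5²+3072²) = √9437209 ≈ 3072, ∠ = arctan(3072/5) ≈ 89.91°
|L| = 20 · 3192.8 / 3072 ≈ 20.786
Gain = 20 log₁₀(20.786) ≈ 26.36 dB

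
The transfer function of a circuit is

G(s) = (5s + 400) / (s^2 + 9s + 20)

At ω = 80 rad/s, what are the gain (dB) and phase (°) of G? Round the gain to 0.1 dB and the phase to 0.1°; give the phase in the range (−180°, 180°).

-21.1 dB, -128.6°

Substitute s = j80:
Numerator: 5(j80) + 400 = 400 + j400
Denominator: (j80)^2 + 9(j80) + 20 = -6380 + j720
|N| = √(400² + 400²) ≈ 565.69, ∠N ≈ 45.00°
|D| = √(6380² + 720²) ≈ 6420.5, ∠D ≈ 173.56°
|G| = 565.69 / 6420.5 ≈ 0.088107
Gain = 20 log₁₀(0.088107) ≈ -21.10 dB
∠G = 45.00° − 173.56° = -128.56°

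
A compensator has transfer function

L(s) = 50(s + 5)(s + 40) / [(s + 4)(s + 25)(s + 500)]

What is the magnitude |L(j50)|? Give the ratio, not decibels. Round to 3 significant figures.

0.114

At s = jω = j50:
zero (s+5): 5 + j50 → |·| = √(5²+50²) = √2525 ≈ 50.249, ∠ = arctan(50/5) ≈ 84.29°
zero (s+40): 40 + j50 → |·| = √(40²+50²) = √4100 ≈ 64.031, ∠ = arctan(50/40) ≈ 51.34°
pole (s+4): 4 + j50 → |·| = √(4²+50²) = √2516 ≈ 50.16, ∠ = arctan(50/4) ≈ 85.43°
pole (s+25): 25 + j50 → |·| = √(25²+50²) = √3125 ≈ 55.902, ∠ = arctan(50/25) ≈ 63.43°
pole (s+500): 500 + j50 → |·| = √(500²+50²) = √252500 ≈ 502.49, ∠ = arctan(50/500) ≈ 5.71°
|L| = 50 · 3217.5 / 1.409e+06 ≈ 0.11418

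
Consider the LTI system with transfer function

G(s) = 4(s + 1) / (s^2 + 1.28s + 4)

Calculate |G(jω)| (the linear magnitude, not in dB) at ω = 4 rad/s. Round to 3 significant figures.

At s = jω = j4:
zero (s+1): 1 + j4 → |·| = √(1²+4²) = √17 ≈ 4.1231, ∠ = arctan(4/1) ≈ 75.96°
quadratic: (j4)² + 1.28·j4 + 4 = -12 + j5.12 → |·| ≈ 13.047, ∠ ≈ 156.89°
|G| = 4 · 4.1231 / 13.047 ≈ 1.2641

1.26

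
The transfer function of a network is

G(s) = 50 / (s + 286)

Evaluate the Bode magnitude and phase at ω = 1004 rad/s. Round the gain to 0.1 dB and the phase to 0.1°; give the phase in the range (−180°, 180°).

-26.4 dB, -74.1°

At s = jω = j1004:
pole (s+286): 286 + j1004 → |·| = √(286²+1004²) = √1089812 ≈ 1043.9, ∠ = arctan(1004/286) ≈ 74.10°
|G| = 50 / 1043.9 ≈ 0.047897
Gain = 20 log₁₀(0.047897) ≈ -26.39 dB
∠G = 0.00° − 74.10° = -74.10°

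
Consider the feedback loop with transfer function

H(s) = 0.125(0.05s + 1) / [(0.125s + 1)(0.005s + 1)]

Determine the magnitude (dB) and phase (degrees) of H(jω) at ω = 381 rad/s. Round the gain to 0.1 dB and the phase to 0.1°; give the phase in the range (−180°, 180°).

-32.7 dB, -64.1°

At ω = 381 rad/s:
zero (1 + j381·0.05) = 1 + j19.05 → |·| ≈ 19.076, ∠ ≈ 87.00°
pole (1 + j381·0.125) = 1 + j47.625 → |·| ≈ 47.635, ∠ ≈ 88.80°
pole (1 + j381·0.005) = 1 + j1.905 → |·| ≈ 2.1515, ∠ ≈ 62.30°
|H| = 0.125 · 19.076 / (47.635 · 2.1515) ≈ 0.023266
Gain = 20 log₁₀(0.023266) ≈ -32.67 dB
∠H = (87.00°) − (88.80° + 62.30°) = -64.10°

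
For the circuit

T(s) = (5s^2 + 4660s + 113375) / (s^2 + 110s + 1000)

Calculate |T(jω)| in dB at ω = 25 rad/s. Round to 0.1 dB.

Substitute s = j25:
Numerator: 5(j25)^2 + 4660(j25) + 113375 = 110250 + j116500
Denominator: (j25)^2 + 110(j25) + 1000 = 375 + j2750
|N| = √(110250² + 116500²) ≈ 1.604e+05, ∠N ≈ 46.58°
|D| = √(375² + 2750²) ≈ 2775.5, ∠D ≈ 82.23°
|T| = 1.604e+05 / 2775.5 ≈ 57.791
Gain = 20 log₁₀(57.791) ≈ 35.24 dB

35.2 dB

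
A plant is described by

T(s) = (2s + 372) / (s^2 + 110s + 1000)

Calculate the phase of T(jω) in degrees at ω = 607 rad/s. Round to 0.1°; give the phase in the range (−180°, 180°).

-96.7°

Substitute s = j607:
Numerator: 2(j607) + 372 = 372 + j1214
Denominator: (j607)^2 + 110(j607) + 1000 = -367449 + j66770
|N| = √(372² + 1214²) ≈ 1269.7, ∠N ≈ 72.96°
|D| = √(367449² + 66770²) ≈ 3.7347e+05, ∠D ≈ 169.70°
∠T = 72.96° − 169.70° = -96.74°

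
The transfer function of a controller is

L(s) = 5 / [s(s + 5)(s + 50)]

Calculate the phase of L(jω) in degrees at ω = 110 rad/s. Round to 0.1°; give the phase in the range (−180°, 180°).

117.0°

At s = jω = j110:
pole (s+5): 5 + j110 → |·| = √(5²+110²) = √12125 ≈ 110.11, ∠ = arctan(110/5) ≈ 87.40°
pole (s+50): 50 + j110 → |·| = √(50²+110²) = √14600 ≈ 120.83, ∠ = arctan(110/50) ≈ 65.56°
pole at origin: |s| = 110, ∠ = 90.00° (in denominator)
∠L = 0.00° − 242.96° = -242.96° ≡ 117.04° (principal value)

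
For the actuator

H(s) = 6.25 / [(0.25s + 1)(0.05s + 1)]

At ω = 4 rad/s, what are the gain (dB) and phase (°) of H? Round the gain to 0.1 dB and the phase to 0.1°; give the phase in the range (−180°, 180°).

12.7 dB, -56.3°

At ω = 4 rad/s:
pole (1 + j4·0.25) = 1 + j1 → |·| ≈ 1.4142, ∠ ≈ 45.00°
pole (1 + j4·0.05) = 1 + j0.2 → |·| ≈ 1.0198, ∠ ≈ 11.31°
|H| = 6.25 · 1 / (1.4142 · 1.0198) ≈ 4.3337
Gain = 20 log₁₀(4.3337) ≈ 12.74 dB
∠H = (0°) − (45.00° + 11.31°) = -56.31°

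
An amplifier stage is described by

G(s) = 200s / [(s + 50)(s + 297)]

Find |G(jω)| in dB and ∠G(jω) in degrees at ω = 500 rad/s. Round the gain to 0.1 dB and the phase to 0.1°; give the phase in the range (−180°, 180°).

-9.3 dB, -53.6°

At s = jω = j500:
zero at origin: s = j500 → |·| = 500, ∠ = 90.00°
pole (s+50): 50 + j500 → |·| = √(50²+500²) = √252500 ≈ 502.49, ∠ = arctan(500/50) ≈ 84.29°
pole (s+297): 297 + j500 → |·| = √(297²+500²) = √338209 ≈ 581.56, ∠ = arctan(500/297) ≈ 59.29°
|G| = 200 · 500 / 2.9223e+05 ≈ 0.3422
Gain = 20 log₁₀(0.3422) ≈ -9.31 dB
∠G = 90.00° − 143.58° = -53.58°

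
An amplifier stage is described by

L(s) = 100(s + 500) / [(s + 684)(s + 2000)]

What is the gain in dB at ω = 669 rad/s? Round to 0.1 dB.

At s = jω = j669:
zero (s+500): 500 + j669 → |·| = √(500²+669²) = √697561 ≈ 835.2, ∠ = arctan(669/500) ≈ 53.23°
pole (s+684): 684 + j669 → |·| = √(684²+669²) = √915417 ≈ 956.77, ∠ = arctan(669/684) ≈ 44.36°
pole (s+2000): 2000 + j669 → |·| = √(2000²+669²) = √4447561 ≈ 2108.9, ∠ = arctan(669/2000) ≈ 18.50°
|L| = 100 · 835.2 / 2.0177e+06 ≈ 0.041394
Gain = 20 log₁₀(0.041394) ≈ -27.66 dB

-27.7 dB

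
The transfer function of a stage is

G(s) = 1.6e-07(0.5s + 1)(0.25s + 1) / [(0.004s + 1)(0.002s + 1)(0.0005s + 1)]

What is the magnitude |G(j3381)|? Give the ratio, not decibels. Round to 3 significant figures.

At ω = 3381 rad/s:
zero (1 + j3381·0.5) = 1 + j1690.5 → |·| ≈ 1690.5, ∠ ≈ 89.97°
zero (1 + j3381·0.25) = 1 + j845.25 → |·| ≈ 845.25, ∠ ≈ 89.93°
pole (1 + j3381·0.004) = 1 + j13.524 → |·| ≈ 13.561, ∠ ≈ 85.77°
pole (1 + j3381·0.002) = 1 + j6.762 → |·| ≈ 6.8355, ∠ ≈ 81.59°
pole (1 + j3381·0.0005) = 1 + j1.6905 → |·| ≈ 1.9641, ∠ ≈ 59.39°
|G| = 1.6e-07 · 1690.5 · 845.25 / (13.561 · 6.8355 · 1.9641) ≈ 0.0012557

0.00126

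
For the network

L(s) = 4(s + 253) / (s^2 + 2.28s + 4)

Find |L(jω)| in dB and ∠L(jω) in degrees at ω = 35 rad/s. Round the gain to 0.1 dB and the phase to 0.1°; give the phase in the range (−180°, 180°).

-1.6 dB, -168.4°

At s = jω = j35:
zero (s+253): 253 + j35 → |·| = √(253²+35²) = √65234 ≈ 255.41, ∠ = arctan(35/253) ≈ 7.88°
quadratic: (j35)² + 2.28·j35 + 4 = -1221 + j79.8 → |·| ≈ 1223.6, ∠ ≈ 176.26°
|L| = 4 · 255.41 / 1223.6 ≈ 0.83495
Gain = 20 log₁₀(0.83495) ≈ -1.57 dB
∠L = 7.88° − 176.26° = -168.38°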